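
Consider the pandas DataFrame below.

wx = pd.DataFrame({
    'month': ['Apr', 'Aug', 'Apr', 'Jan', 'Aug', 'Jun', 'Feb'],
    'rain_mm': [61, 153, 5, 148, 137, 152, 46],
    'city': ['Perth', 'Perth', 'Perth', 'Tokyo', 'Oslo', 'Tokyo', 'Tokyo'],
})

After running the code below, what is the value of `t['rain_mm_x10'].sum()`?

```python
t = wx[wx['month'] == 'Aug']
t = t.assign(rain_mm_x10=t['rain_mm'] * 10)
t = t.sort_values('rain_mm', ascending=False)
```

2900

filter rows where month == 'Aug':
  month  rain_mm   city
1   Aug      153  Perth
4   Aug      137   Oslo
add column rain_mm_x10 = t['rain_mm'] * 10:
  month  rain_mm   city  rain_mm_x10
1   Aug      153  Perth         1530
4   Aug      137   Oslo         1370
sort by rain_mm descending:
  month  rain_mm   city  rain_mm_x10
1   Aug      153  Perth         1530
4   Aug      137   Oslo         1370
Taking the sum of column 'rain_mm_x10' gives 2900.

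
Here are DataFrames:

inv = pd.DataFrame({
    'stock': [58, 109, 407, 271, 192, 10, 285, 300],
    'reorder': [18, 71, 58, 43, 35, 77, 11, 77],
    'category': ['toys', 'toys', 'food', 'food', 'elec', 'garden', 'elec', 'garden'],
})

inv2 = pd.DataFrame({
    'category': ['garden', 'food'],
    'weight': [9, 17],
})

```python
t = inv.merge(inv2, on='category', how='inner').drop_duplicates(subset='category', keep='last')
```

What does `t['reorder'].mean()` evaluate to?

merge on 'category' (how='inner') → 4 rows:
   stock  reorder category  weight
0    407       58     food      17
1    271       43     food      17
2     10       77   garden       9
3    300       77   garden       9
drop duplicate category (keep=last):
   stock  reorder category  weight
1    271       43     food      17
3    300       77   garden       9
Hence 60.0.

60.0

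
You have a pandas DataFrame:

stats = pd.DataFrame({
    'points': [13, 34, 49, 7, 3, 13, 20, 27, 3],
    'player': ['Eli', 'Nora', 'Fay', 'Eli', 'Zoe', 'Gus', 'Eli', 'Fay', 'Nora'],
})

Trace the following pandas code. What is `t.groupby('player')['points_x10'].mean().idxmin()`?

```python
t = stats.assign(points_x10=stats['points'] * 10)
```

Zoe

add column points_x10 = stats['points'] * 10:
   points player  points_x10
0      13    Eli         130
1      34   Nora         340
2      49    Fay         490
3       7    Eli          70
4       3    Zoe          30
5      13    Gus         130
6      20    Eli         200
7      27    Fay         270
8       3   Nora          30
group by player, mean of points_x10:
player
Eli     133.333333
Fay     380.000000
Gus     130.000000
Nora    185.000000
Zoe      30.000000
Name: points_x10, dtype: float64
Finally, label with the smallest value = Zoe.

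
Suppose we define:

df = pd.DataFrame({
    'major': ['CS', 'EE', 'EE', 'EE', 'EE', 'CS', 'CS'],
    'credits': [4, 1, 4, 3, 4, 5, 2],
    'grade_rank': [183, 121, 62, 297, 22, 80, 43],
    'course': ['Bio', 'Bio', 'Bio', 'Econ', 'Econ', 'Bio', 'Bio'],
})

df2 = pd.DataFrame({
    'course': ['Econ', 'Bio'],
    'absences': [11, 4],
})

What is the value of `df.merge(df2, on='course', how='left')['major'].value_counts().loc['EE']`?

4

merge on 'course' (how='left') → 7 rows:
  major  credits  grade_rank course  absences
0    CS        4         183    Bio         4
1    EE        1         121    Bio         4
2    EE        4          62    Bio         4
3    EE        3         297   Econ        11
4    EE        4          22   Econ        11
5    CS        5          80    Bio         4
6    CS        2          43    Bio         4
value_counts of major:
major
EE    4
CS    3
Name: count, dtype: int64
The value at index 'EE' is 4.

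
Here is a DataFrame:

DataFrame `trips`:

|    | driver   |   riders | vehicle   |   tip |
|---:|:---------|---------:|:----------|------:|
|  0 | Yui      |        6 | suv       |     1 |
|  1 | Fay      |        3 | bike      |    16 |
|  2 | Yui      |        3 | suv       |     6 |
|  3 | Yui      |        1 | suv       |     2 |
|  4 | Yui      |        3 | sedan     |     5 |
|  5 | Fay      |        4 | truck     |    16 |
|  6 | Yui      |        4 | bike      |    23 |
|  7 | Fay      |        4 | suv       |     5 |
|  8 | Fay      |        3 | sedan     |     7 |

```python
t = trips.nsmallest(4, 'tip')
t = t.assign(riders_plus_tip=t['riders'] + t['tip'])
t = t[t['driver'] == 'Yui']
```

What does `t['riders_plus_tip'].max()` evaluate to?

take 4 rows with smallest tip:
  driver  riders vehicle  tip
0    Yui       6     suv    1
3    Yui       1     suv    2
4    Yui       3   sedan    5
7    Fay       4     suv    5
add column riders_plus_tip = t['riders'] + t['tip']:
  driver  riders vehicle  tip  riders_plus_tip
0    Yui       6     suv    1                7
3    Yui       1     suv    2                3
4    Yui       3   sedan    5                8
7    Fay       4     suv    5                9
filter rows where driver == 'Yui':
  driver  riders vehicle  tip  riders_plus_tip
0    Yui       6     suv    1                7
3    Yui       1     suv    2                3
4    Yui       3   sedan    5                8

8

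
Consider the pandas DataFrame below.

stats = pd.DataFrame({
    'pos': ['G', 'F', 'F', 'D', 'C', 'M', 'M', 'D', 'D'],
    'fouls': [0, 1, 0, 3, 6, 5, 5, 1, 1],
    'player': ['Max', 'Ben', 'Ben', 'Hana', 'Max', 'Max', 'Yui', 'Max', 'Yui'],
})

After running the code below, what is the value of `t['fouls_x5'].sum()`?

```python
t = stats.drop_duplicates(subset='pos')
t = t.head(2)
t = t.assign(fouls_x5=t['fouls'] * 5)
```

drop duplicate pos (keep=first):
  pos  fouls player
0   G      0    Max
1   F      1    Ben
3   D      3   Hana
4   C      6    Max
5   M      5    Max
take first 2 rows:
  pos  fouls player
0   G      0    Max
1   F      1    Ben
add column fouls_x5 = t['fouls'] * 5:
  pos  fouls player  fouls_x5
0   G      0    Max         0
1   F      1    Ben         5
Finally, sum of column 'fouls_x5' = 5.

5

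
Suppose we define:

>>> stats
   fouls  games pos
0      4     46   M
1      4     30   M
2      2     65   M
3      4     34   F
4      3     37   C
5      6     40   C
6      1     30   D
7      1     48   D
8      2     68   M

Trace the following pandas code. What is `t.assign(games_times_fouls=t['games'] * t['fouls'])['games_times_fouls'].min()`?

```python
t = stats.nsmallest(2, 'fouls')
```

30

take 2 rows with smallest fouls:
   fouls  games pos
6      1     30   D
7      1     48   D
add column games_times_fouls = t['games'] * t['fouls']:
   fouls  games pos  games_times_fouls
6      1     30   D                 30
7      1     48   D                 48
Reading off the min of column 'games_times_fouls', we get 30.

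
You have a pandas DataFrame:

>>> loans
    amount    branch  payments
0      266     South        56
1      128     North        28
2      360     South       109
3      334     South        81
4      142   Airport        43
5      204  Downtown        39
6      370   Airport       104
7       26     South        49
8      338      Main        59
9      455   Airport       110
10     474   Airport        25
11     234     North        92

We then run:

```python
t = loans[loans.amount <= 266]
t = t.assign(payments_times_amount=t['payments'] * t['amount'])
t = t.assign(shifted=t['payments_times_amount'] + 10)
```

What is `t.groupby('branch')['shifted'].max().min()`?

filter rows where amount <= 266:
    amount    branch  payments
0      266     South        56
1      128     North        28
4      142   Airport        43
5      204  Downtown        39
7       26     South        49
11     234     North        92
add column payments_times_amount = t['payments'] * t['amount']:
    amount    branch  payments  payments_times_amount
0      266     South        56                  14896
1      128     North        28                   3584
4      142   Airport        43                   6106
5      204  Downtown        39                   7956
7       26     South        49                   1274
11     234     North        92                  21528
add column shifted = t['payments_times_amount'] + 10:
    amount    branch  payments  payments_times_amount  shifted
0      266     South        56                  14896    14906
1      128     North        28                   3584     3594
4      142   Airport        43                   6106     6116
5      204  Downtown        39                   7956     7966
7       26     South        49                   1274     1284
11     234     North        92                  21528    21538
group by branch, max of shifted:
branch
Airport      6116
Downtown     7966
North       21538
South       14906
Name: shifted, dtype: int64
The min of the resulting series is 6116.

6116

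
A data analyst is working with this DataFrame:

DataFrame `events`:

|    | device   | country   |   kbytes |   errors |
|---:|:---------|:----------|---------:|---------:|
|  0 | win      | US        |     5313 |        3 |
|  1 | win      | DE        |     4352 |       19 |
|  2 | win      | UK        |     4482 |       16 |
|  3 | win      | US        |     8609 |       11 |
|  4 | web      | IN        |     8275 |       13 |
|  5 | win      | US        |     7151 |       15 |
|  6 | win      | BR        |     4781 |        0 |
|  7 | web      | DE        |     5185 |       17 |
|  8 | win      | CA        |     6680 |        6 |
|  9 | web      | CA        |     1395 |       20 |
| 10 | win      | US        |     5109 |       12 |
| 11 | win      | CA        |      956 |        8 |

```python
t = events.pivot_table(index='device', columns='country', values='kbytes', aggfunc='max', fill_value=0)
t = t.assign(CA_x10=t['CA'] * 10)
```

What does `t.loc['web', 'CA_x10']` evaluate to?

13950

pivot: rows=device, cols=country, max(kbytes):
country    BR    CA    DE    IN    UK    US
device                                     
web         0  1395  5185  8275     0     0
win      4781  6680  4352     0  4482  8609
add column CA_x10 = t['CA'] * 10:
country    BR    CA    DE    IN    UK    US  CA_x10
device                                             
web         0  1395  5185  8275     0     0   13950
win      4781  6680  4352     0  4482  8609   66800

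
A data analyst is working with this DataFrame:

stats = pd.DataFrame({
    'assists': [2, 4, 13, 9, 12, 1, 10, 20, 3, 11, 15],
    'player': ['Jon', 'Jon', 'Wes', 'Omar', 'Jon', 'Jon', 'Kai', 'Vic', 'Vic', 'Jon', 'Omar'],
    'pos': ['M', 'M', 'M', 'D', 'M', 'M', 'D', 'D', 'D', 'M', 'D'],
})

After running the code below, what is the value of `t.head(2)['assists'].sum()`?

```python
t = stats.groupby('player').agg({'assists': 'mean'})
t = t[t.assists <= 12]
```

group by player, mean of assists:
        assists
player         
Jon         6.0
Kai        10.0
Omar       12.0
Vic        11.5
Wes        13.0
filter rows where assists <= 12:
        assists
player         
Jon         6.0
Kai        10.0
Omar       12.0
Vic        11.5
take first 2 rows:
        assists
player         
Jon         6.0
Kai        10.0

16.0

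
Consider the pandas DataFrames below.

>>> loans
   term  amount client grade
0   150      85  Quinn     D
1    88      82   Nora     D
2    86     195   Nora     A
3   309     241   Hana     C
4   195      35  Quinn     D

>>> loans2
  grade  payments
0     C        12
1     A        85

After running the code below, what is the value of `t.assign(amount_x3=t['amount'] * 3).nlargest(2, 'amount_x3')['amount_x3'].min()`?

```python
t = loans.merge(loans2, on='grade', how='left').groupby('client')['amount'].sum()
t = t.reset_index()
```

723

merge on 'grade' (how='left') → 5 rows:
   term  amount client grade  payments
0   150      85  Quinn     D       NaN
1    88      82   Nora     D       NaN
2    86     195   Nora     A      85.0
3   309     241   Hana     C      12.0
4   195      35  Quinn     D       NaN
group by client, sum of amount:
client
Hana     241
Nora     277
Quinn    120
Name: amount, dtype: int64
reset_index():
  client  amount
0   Hana     241
1   Nora     277
2  Quinn     120
add column amount_x3 = t['amount'] * 3:
  client  amount  amount_x3
0   Hana     241        723
1   Nora     277        831
2  Quinn     120        360
take 2 rows with largest amount_x3:
  client  amount  amount_x3
1   Nora     277        831
0   Hana     241        723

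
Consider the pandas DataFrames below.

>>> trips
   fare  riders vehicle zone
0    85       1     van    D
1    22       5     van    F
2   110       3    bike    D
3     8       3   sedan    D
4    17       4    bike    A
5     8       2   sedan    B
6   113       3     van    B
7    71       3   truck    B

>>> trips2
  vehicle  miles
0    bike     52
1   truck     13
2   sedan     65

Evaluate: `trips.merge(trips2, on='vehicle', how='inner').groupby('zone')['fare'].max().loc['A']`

merge on 'vehicle' (how='inner') → 5 rows:
   fare  riders vehicle zone  miles
0   110       3    bike    D     52
1     8       3   sedan    D     65
2    17       4    bike    A     52
3     8       2   sedan    B     65
4    71       3   truck    B     13
group by zone, max of fare:
zone
A     17
B     71
D    110
Name: fare, dtype: int64
Hence 17.

17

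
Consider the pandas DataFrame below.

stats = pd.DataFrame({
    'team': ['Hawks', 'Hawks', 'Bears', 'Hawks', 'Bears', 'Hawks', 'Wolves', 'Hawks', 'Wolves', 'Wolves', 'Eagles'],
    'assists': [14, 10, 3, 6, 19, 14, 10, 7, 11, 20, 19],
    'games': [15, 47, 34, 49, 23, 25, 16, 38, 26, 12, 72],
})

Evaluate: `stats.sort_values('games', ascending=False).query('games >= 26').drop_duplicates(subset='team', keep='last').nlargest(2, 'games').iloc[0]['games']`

sort by games descending:
      team  assists  games
10  Eagles       19     72
3    Hawks        6     49
1    Hawks       10     47
7    Hawks        7     38
2    Bears        3     34
8   Wolves       11     26
5    Hawks       14     25
4    Bears       19     23
6   Wolves       10     16
0    Hawks       14     15
9   Wolves       20     12
filter rows where games >= 26:
      team  assists  games
10  Eagles       19     72
3    Hawks        6     49
1    Hawks       10     47
7    Hawks        7     38
2    Bears        3     34
8   Wolves       11     26
drop duplicate team (keep=last):
      team  assists  games
10  Eagles       19     72
7    Hawks        7     38
2    Bears        3     34
8   Wolves       11     26
take 2 rows with largest games:
      team  assists  games
10  Eagles       19     72
7    Hawks        7     38
Hence 72.

72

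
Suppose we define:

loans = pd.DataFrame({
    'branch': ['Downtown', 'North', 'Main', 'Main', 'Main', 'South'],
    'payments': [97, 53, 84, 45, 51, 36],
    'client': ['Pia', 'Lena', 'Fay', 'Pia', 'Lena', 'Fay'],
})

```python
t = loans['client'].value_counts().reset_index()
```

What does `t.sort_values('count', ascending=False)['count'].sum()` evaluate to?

value_counts of client:
client
Pia     2
Lena    2
Fay     2
Name: count, dtype: int64
reset_index():
  client  count
0    Pia      2
1   Lena      2
2    Fay      2
sort by count descending:
  client  count
0    Pia      2
1   Lena      2
2    Fay      2
Taking the sum of column 'count' gives 6.

6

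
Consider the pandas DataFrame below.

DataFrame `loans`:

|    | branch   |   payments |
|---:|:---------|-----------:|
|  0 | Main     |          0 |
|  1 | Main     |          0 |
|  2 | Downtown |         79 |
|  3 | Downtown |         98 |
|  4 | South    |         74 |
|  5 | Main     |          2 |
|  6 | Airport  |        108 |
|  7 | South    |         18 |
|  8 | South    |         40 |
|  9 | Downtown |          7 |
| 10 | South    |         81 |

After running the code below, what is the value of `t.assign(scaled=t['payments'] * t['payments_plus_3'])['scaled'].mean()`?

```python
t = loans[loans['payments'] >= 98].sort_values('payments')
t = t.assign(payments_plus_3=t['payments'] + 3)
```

10943.0

filter rows where payments >= 98:
     branch  payments
3  Downtown        98
6   Airport       108
sort by payments:
     branch  payments
3  Downtown        98
6   Airport       108
add column payments_plus_3 = t['payments'] + 3:
     branch  payments  payments_plus_3
3  Downtown        98              101
6   Airport       108              111
add column scaled = t['payments'] * t['payments_plus_3']:
     branch  payments  payments_plus_3  scaled
3  Downtown        98              101    9898
6   Airport       108              111   11988
Hence 10943.0.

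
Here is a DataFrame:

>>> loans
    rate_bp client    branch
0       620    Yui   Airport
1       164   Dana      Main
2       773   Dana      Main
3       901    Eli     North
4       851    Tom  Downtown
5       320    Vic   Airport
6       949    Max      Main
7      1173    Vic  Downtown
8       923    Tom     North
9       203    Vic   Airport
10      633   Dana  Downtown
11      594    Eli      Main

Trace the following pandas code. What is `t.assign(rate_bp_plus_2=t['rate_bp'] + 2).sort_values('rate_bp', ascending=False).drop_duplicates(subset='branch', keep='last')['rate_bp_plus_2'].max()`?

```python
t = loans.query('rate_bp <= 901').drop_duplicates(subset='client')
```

903

filter rows where rate_bp <= 901:
    rate_bp client    branch
0       620    Yui   Airport
1       164   Dana      Main
2       773   Dana      Main
3       901    Eli     North
4       851    Tom  Downtown
5       320    Vic   Airport
9       203    Vic   Airport
10      633   Dana  Downtown
11      594    Eli      Main
drop duplicate client (keep=first):
   rate_bp client    branch
0      620    Yui   Airport
1      164   Dana      Main
3      901    Eli     North
4      851    Tom  Downtown
5      320    Vic   Airport
add column rate_bp_plus_2 = t['rate_bp'] + 2:
   rate_bp client    branch  rate_bp_plus_2
0      620    Yui   Airport             622
1      164   Dana      Main             166
3      901    Eli     North             903
4      851    Tom  Downtown             853
5      320    Vic   Airport             322
sort by rate_bp descending:
   rate_bp client    branch  rate_bp_plus_2
3      901    Eli     North             903
4      851    Tom  Downtown             853
0      620    Yui   Airport             622
5      320    Vic   Airport             322
1      164   Dana      Main             166
drop duplicate branch (keep=last):
   rate_bp client    branch  rate_bp_plus_2
3      901    Eli     North             903
4      851    Tom  Downtown             853
5      320    Vic   Airport             322
1      164   Dana      Main             166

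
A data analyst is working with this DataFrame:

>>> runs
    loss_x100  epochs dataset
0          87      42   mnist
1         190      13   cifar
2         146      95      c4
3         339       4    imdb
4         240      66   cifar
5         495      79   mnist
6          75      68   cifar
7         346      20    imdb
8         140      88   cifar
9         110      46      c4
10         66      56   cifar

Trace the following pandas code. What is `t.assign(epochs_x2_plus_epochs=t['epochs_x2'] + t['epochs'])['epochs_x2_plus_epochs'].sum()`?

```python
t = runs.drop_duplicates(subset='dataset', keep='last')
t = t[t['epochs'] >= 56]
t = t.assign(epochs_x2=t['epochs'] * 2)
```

405

drop duplicate dataset (keep=last):
    loss_x100  epochs dataset
5         495      79   mnist
7         346      20    imdb
9         110      46      c4
10         66      56   cifar
filter rows where epochs >= 56:
    loss_x100  epochs dataset
5         495      79   mnist
10         66      56   cifar
add column epochs_x2 = t['epochs'] * 2:
    loss_x100  epochs dataset  epochs_x2
5         495      79   mnist        158
10         66      56   cifar        112
add column epochs_x2_plus_epochs = t['epochs_x2'] + t['epochs']:
    loss_x100  epochs dataset  epochs_x2  epochs_x2_plus_epochs
5         495      79   mnist        158                    237
10         66      56   cifar        112                    168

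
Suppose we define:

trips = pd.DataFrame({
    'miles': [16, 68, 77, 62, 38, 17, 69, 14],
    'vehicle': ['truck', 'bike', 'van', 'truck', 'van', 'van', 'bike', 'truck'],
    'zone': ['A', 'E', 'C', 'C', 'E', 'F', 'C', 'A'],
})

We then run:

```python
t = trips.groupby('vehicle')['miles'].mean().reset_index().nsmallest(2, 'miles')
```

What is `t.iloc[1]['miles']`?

44.0

group by vehicle, mean of miles:
vehicle
bike     68.500000
truck    30.666667
van      44.000000
Name: miles, dtype: float64
reset_index():
  vehicle      miles
0    bike  68.500000
1   truck  30.666667
2     van  44.000000
take 2 rows with smallest miles:
  vehicle      miles
1   truck  30.666667
2     van  44.000000
Hence 44.0.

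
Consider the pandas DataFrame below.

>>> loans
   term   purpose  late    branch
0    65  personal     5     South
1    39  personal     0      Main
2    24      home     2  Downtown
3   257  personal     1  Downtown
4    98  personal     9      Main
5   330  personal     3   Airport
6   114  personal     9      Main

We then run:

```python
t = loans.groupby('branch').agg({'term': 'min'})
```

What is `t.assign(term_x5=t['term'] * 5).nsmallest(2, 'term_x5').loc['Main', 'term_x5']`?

195

group by branch, min of term:
          term
branch        
Airport    330
Downtown    24
Main        39
South       65
add column term_x5 = t['term'] * 5:
          term  term_x5
branch                 
Airport    330     1650
Downtown    24      120
Main        39      195
South       65      325
take 2 rows with smallest term_x5:
          term  term_x5
branch                 
Downtown    24      120
Main        39      195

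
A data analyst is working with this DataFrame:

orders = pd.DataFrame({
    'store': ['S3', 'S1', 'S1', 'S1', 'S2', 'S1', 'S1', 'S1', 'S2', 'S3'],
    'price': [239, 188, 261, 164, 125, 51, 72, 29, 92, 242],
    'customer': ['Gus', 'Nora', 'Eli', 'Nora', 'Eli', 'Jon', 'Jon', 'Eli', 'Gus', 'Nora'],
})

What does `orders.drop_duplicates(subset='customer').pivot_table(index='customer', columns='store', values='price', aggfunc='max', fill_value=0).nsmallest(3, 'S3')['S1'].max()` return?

drop duplicate customer (keep=first):
  store  price customer
0    S3    239      Gus
1    S1    188     Nora
2    S1    261      Eli
5    S1     51      Jon
pivot: rows=customer, cols=store, max(price):
store      S1   S3
customer          
Eli       261    0
Gus         0  239
Jon        51    0
Nora      188    0
take 3 rows with smallest S3:
store      S1  S3
customer         
Eli       261   0
Jon        51   0
Nora      188   0
Taking the max of column 'S1' gives 261.

261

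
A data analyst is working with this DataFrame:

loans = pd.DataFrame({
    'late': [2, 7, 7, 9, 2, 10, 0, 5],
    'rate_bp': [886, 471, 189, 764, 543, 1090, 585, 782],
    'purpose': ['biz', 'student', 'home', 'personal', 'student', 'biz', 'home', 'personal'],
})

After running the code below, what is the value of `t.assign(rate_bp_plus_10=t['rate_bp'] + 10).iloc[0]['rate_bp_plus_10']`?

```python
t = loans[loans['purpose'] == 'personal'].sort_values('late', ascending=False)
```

774

filter rows where purpose == 'personal':
   late  rate_bp   purpose
3     9      764  personal
7     5      782  personal
sort by late descending:
   late  rate_bp   purpose
3     9      764  personal
7     5      782  personal
add column rate_bp_plus_10 = t['rate_bp'] + 10:
   late  rate_bp   purpose  rate_bp_plus_10
3     9      764  personal              774
7     5      782  personal              792
Finally, value at position 0, column 'rate_bp_plus_10' = 774.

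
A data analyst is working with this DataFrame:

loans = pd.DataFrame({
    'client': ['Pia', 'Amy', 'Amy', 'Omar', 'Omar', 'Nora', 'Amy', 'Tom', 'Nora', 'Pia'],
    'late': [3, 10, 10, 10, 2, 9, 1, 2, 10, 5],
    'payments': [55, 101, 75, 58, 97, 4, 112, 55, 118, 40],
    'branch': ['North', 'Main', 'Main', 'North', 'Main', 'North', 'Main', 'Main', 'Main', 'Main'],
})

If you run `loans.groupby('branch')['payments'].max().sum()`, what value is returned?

176

group by branch, max of payments:
branch
Main     118
North     58
Name: payments, dtype: int64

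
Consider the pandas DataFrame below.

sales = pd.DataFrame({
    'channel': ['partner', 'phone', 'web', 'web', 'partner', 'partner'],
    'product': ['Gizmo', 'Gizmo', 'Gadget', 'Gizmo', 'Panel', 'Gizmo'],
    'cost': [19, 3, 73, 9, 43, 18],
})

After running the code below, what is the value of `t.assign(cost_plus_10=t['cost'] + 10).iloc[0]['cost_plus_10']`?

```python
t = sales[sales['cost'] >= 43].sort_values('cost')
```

53

filter rows where cost >= 43:
   channel product  cost
2      web  Gadget    73
4  partner   Panel    43
sort by cost:
   channel product  cost
4  partner   Panel    43
2      web  Gadget    73
add column cost_plus_10 = t['cost'] + 10:
   channel product  cost  cost_plus_10
4  partner   Panel    43            53
2      web  Gadget    73            83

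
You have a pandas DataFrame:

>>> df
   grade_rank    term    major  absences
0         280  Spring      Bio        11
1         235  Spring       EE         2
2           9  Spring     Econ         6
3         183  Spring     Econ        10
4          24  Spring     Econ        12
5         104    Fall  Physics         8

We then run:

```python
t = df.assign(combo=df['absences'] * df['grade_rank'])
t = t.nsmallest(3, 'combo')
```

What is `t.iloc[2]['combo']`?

470

add column combo = df['absences'] * df['grade_rank']:
   grade_rank    term    major  absences  combo
0         280  Spring      Bio        11   3080
1         235  Spring       EE         2    470
2           9  Spring     Econ         6     54
3         183  Spring     Econ        10   1830
4          24  Spring     Econ        12    288
5         104    Fall  Physics         8    832
take 3 rows with smallest combo:
   grade_rank    term major  absences  combo
2           9  Spring  Econ         6     54
4          24  Spring  Econ        12    288
1         235  Spring    EE         2    470
Then the value at position 2, column 'combo': 470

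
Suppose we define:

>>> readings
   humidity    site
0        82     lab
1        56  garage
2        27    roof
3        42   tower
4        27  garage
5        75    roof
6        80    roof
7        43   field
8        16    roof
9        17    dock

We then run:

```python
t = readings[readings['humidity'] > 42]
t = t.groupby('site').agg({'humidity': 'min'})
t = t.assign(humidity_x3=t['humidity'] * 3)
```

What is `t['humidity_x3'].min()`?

filter rows where humidity > 42:
   humidity    site
0        82     lab
1        56  garage
5        75    roof
6        80    roof
7        43   field
group by site, min of humidity:
        humidity
site            
field         43
garage        56
lab           82
roof          75
add column humidity_x3 = t['humidity'] * 3:
        humidity  humidity_x3
site                         
field         43          129
garage        56          168
lab           82          246
roof          75          225

129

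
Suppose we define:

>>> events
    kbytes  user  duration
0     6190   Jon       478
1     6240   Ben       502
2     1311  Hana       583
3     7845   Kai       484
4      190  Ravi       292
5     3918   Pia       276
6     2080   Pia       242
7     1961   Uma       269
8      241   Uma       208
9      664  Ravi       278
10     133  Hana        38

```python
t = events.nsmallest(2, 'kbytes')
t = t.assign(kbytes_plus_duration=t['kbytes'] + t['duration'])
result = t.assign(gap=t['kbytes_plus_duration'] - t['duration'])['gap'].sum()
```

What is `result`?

323

take 2 rows with smallest kbytes:
    kbytes  user  duration
10     133  Hana        38
4      190  Ravi       292
add column kbytes_plus_duration = t['kbytes'] + t['duration']:
    kbytes  user  duration  kbytes_plus_duration
10     133  Hana        38                   171
4      190  Ravi       292                   482
add column gap = t['kbytes_plus_duration'] - t['duration']:
    kbytes  user  duration  kbytes_plus_duration  gap
10     133  Hana        38                   171  133
4      190  Ravi       292                   482  190
Hence 323.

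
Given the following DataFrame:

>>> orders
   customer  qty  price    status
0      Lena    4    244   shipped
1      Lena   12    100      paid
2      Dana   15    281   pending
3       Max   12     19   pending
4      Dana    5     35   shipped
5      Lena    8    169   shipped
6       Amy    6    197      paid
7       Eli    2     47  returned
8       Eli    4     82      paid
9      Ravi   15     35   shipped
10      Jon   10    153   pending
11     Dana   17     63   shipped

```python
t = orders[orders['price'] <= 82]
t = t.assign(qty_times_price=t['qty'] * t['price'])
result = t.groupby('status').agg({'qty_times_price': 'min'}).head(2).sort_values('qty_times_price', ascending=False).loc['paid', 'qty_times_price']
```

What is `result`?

filter rows where price <= 82:
   customer  qty  price    status
3       Max   12     19   pending
4      Dana    5     35   shipped
7       Eli    2     47  returned
8       Eli    4     82      paid
9      Ravi   15     35   shipped
11     Dana   17     63   shipped
add column qty_times_price = t['qty'] * t['price']:
   customer  qty  price    status  qty_times_price
3       Max   12     19   pending              228
4      Dana    5     35   shipped              175
7       Eli    2     47  returned               94
8       Eli    4     82      paid              328
9      Ravi   15     35   shipped              525
11     Dana   17     63   shipped             1071
group by status, min of qty_times_price:
          qty_times_price
status                   
paid                  328
pending               228
returned               94
shipped               175
take first 2 rows:
         qty_times_price
status                  
paid                 328
pending              228
sort by qty_times_price descending:
         qty_times_price
status                  
paid                 328
pending              228
Reading off the value at row 'paid', column 'qty_times_price', we get 328.

328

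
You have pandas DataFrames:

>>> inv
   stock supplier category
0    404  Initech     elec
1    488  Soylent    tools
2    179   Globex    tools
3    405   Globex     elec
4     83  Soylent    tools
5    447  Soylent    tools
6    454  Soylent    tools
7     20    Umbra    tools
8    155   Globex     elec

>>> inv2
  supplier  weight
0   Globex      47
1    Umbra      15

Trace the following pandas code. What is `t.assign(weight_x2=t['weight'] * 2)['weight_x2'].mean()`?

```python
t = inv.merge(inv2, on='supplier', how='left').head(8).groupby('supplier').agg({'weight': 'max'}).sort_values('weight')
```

merge on 'supplier' (how='left') → 9 rows:
   stock supplier category  weight
0    404  Initech     elec     NaN
1    488  Soylent    tools     NaN
2    179   Globex    tools    47.0
3    405   Globex     elec    47.0
4     83  Soylent    tools     NaN
5    447  Soylent    tools     NaN
6    454  Soylent    tools     NaN
7     20    Umbra    tools    15.0
8    155   Globex     elec    47.0
take first 8 rows:
   stock supplier category  weight
0    404  Initech     elec     NaN
1    488  Soylent    tools     NaN
2    179   Globex    tools    47.0
3    405   Globex     elec    47.0
4     83  Soylent    tools     NaN
5    447  Soylent    tools     NaN
6    454  Soylent    tools     NaN
7     20    Umbra    tools    15.0
group by supplier, max of weight:
          weight
supplier        
Globex      47.0
Initech      NaN
Soylent      NaN
Umbra       15.0
sort by weight:
          weight
supplier        
Umbra       15.0
Globex      47.0
Initech      NaN
Soylent      NaN
add column weight_x2 = t['weight'] * 2:
          weight  weight_x2
supplier                   
Umbra       15.0       30.0
Globex      47.0       94.0
Initech      NaN        NaN
Soylent      NaN        NaN
The mean of column 'weight_x2' is 62.0.

62.0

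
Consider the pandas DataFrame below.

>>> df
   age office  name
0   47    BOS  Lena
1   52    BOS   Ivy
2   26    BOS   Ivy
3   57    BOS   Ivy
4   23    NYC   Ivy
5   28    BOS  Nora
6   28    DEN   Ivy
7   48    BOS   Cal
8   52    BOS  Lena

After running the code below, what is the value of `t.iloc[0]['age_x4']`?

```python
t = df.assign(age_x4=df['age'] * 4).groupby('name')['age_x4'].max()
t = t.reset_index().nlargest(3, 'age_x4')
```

add column age_x4 = df['age'] * 4:
   age office  name  age_x4
0   47    BOS  Lena     188
1   52    BOS   Ivy     208
2   26    BOS   Ivy     104
3   57    BOS   Ivy     228
4   23    NYC   Ivy      92
5   28    BOS  Nora     112
6   28    DEN   Ivy     112
7   48    BOS   Cal     192
8   52    BOS  Lena     208
group by name, max of age_x4:
name
Cal     192
Ivy     228
Lena    208
Nora    112
Name: age_x4, dtype: int64
reset_index():
   name  age_x4
0   Cal     192
1   Ivy     228
2  Lena     208
3  Nora     112
take 3 rows with largest age_x4:
   name  age_x4
1   Ivy     228
2  Lena     208
0   Cal     192

228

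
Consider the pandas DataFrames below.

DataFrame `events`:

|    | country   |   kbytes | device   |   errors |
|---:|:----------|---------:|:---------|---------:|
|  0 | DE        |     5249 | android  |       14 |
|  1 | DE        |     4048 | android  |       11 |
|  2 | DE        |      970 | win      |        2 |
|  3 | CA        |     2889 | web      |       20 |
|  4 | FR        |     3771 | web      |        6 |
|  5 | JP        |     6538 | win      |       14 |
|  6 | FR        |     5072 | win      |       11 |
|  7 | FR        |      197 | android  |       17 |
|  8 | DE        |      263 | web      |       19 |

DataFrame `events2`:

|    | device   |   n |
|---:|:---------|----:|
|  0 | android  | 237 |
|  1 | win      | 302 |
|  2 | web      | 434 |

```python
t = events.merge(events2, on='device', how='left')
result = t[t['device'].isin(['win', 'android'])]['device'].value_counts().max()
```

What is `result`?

3

merge on 'device' (how='left') → 9 rows:
  country  kbytes   device  errors    n
0      DE    5249  android      14  237
1      DE    4048  android      11  237
2      DE     970      win       2  302
3      CA    2889      web      20  434
4      FR    3771      web       6  434
5      JP    6538      win      14  302
6      FR    5072      win      11  302
7      FR     197  android      17  237
8      DE     263      web      19  434
filter rows where device in ['win', 'android']:
  country  kbytes   device  errors    n
0      DE    5249  android      14  237
1      DE    4048  android      11  237
2      DE     970      win       2  302
5      JP    6538      win      14  302
6      FR    5072      win      11  302
7      FR     197  android      17  237
value_counts of device:
device
android    3
win        3
Name: count, dtype: int64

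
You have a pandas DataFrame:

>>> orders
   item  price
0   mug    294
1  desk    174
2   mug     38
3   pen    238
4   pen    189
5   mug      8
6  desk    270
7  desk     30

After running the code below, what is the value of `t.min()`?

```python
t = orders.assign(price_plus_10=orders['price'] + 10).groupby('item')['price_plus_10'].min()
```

18

add column price_plus_10 = orders['price'] + 10:
   item  price  price_plus_10
0   mug    294            304
1  desk    174            184
2   mug     38             48
3   pen    238            248
4   pen    189            199
5   mug      8             18
6  desk    270            280
7  desk     30             40
group by item, min of price_plus_10:
item
desk     40
mug      18
pen     199
Name: price_plus_10, dtype: int64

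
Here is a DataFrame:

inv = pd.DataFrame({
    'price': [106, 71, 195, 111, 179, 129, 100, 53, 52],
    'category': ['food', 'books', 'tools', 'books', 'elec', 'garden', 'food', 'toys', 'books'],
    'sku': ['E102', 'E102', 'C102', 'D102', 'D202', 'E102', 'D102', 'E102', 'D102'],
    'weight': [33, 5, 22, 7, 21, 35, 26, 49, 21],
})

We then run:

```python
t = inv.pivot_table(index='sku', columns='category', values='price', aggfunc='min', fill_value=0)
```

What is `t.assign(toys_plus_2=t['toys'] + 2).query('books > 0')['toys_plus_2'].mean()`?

28.5

pivot: rows=sku, cols=category, min(price):
category  books  elec  food  garden  tools  toys
sku                                             
C102          0     0     0       0    195     0
D102         52     0   100       0      0     0
D202          0   179     0       0      0     0
E102         71     0   106     129      0    53
add column toys_plus_2 = t['toys'] + 2:
category  books  elec  food  garden  tools  toys  toys_plus_2
sku                                                          
C102          0     0     0       0    195     0            2
D102         52     0   100       0      0     0            2
D202          0   179     0       0      0     0            2
E102         71     0   106     129      0    53           55
filter rows where books > 0:
category  books  elec  food  garden  tools  toys  toys_plus_2
sku                                                          
D102         52     0   100       0      0     0            2
E102         71     0   106     129      0    53           55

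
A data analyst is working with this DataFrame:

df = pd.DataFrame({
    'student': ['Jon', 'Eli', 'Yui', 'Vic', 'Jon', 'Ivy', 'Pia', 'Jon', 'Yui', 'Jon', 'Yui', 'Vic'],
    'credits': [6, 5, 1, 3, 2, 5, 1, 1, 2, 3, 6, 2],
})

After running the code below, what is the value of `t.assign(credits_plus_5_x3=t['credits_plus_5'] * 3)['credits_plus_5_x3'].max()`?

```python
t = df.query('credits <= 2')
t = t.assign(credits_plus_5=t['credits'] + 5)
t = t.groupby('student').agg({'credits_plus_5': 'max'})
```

filter rows where credits <= 2:
   student  credits
2      Yui        1
4      Jon        2
6      Pia        1
7      Jon        1
8      Yui        2
11     Vic        2
add column credits_plus_5 = t['credits'] + 5:
   student  credits  credits_plus_5
2      Yui        1               6
4      Jon        2               7
6      Pia        1               6
7      Jon        1               6
8      Yui        2               7
11     Vic        2               7
group by student, max of credits_plus_5:
         credits_plus_5
student                
Jon                   7
Pia                   6
Vic                   7
Yui                   7
add column credits_plus_5_x3 = t['credits_plus_5'] * 3:
         credits_plus_5  credits_plus_5_x3
student                                   
Jon                   7                 21
Pia                   6                 18
Vic                   7                 21
Yui                   7                 21

21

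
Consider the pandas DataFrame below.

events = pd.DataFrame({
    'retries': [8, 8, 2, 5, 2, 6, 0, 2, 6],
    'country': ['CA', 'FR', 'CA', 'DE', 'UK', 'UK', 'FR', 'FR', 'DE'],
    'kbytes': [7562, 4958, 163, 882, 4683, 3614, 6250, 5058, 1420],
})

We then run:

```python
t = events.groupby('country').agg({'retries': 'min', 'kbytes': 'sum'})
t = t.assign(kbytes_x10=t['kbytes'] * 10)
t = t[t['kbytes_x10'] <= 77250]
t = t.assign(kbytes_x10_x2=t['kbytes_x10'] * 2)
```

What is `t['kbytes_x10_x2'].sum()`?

200540

group by country: min(retries), sum(kbytes):
         retries  kbytes
country                 
CA             2    7725
DE             5    2302
FR             0   16266
UK             2    8297
add column kbytes_x10 = t['kbytes'] * 10:
         retries  kbytes  kbytes_x10
country                             
CA             2    7725       77250
DE             5    2302       23020
FR             0   16266      162660
UK             2    8297       82970
filter rows where kbytes_x10 <= 77250:
         retries  kbytes  kbytes_x10
country                             
CA             2    7725       77250
DE             5    2302       23020
add column kbytes_x10_x2 = t['kbytes_x10'] * 2:
         retries  kbytes  kbytes_x10  kbytes_x10_x2
country                                            
CA             2    7725       77250         154500
DE             5    2302       23020          46040
Reading off the sum of column 'kbytes_x10_x2', we get 200540.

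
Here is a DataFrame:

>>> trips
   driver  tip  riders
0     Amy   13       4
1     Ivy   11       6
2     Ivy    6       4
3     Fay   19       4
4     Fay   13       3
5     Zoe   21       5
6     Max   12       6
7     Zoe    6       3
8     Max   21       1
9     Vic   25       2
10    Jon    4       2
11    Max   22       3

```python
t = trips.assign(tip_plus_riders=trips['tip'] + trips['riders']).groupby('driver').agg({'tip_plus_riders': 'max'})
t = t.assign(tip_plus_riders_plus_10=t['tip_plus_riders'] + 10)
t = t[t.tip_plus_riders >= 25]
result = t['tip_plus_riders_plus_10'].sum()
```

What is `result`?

add column tip_plus_riders = trips['tip'] + trips['riders']:
   driver  tip  riders  tip_plus_riders
0     Amy   13       4               17
1     Ivy   11       6               17
2     Ivy    6       4               10
3     Fay   19       4               23
4     Fay   13       3               16
5     Zoe   21       5               26
6     Max   12       6               18
7     Zoe    6       3                9
8     Max   21       1               22
9     Vic   25       2               27
10    Jon    4       2                6
11    Max   22       3               25
group by driver, max of tip_plus_riders:
        tip_plus_riders
driver                 
Amy                  17
Fay                  23
Ivy                  17
Jon                   6
Max                  25
Vic                  27
Zoe                  26
add column tip_plus_riders_plus_10 = t['tip_plus_riders'] + 10:
        tip_plus_riders  tip_plus_riders_plus_10
driver                                          
Amy                  17                       27
Fay                  23                       33
Ivy                  17                       27
Jon                   6                       16
Max                  25                       35
Vic                  27                       37
Zoe                  26                       36
filter rows where tip_plus_riders >= 25:
        tip_plus_riders  tip_plus_riders_plus_10
driver                                          
Max                  25                       35
Vic                  27                       37
Zoe                  26                       36
Then the sum of column 'tip_plus_riders_plus_10': 108

108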